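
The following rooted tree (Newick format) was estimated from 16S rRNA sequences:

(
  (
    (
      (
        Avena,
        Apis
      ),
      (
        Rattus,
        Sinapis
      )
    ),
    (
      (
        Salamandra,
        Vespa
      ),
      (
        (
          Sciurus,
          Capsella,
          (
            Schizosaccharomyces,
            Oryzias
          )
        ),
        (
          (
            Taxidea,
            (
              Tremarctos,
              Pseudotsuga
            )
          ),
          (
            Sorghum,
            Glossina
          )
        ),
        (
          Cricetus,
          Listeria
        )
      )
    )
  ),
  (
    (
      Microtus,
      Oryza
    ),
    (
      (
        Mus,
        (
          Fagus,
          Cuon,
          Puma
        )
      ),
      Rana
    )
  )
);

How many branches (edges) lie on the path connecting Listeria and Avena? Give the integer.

The MRCA of Listeria and Avena is the node subtending (((Avena,Apis),(Rattus,Sinapis)),((Salamandra,Vespa),((Sciurus,Capsella,(Schizosaccharomyces,Oryzias)),((Taxidea,(Tremarctos,Pseudotsuga)),(Sorghum,Glossina)),(Cricetus,Listeria)))).
From Listeria up to that node: 4 branches. From Avena up to the same node: 3 branches. Total: 4 + 3 = 7.

7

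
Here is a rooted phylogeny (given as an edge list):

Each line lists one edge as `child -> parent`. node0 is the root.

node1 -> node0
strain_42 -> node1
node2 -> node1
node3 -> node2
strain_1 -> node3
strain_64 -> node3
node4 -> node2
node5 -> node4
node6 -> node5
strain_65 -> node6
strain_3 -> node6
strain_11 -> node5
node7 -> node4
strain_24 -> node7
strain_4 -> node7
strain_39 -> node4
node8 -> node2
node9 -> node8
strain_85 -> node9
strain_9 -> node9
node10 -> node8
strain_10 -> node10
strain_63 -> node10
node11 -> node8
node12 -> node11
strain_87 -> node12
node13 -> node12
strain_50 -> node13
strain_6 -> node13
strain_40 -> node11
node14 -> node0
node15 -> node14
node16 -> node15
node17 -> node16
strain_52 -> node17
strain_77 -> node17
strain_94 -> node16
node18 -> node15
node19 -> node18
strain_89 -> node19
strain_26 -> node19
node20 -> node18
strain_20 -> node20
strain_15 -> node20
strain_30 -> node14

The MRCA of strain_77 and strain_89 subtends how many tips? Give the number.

7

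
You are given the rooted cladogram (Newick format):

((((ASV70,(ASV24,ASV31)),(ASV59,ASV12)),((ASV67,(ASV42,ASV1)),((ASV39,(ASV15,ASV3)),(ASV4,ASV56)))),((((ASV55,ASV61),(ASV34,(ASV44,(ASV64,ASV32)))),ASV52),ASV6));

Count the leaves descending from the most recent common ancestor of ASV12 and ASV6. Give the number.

21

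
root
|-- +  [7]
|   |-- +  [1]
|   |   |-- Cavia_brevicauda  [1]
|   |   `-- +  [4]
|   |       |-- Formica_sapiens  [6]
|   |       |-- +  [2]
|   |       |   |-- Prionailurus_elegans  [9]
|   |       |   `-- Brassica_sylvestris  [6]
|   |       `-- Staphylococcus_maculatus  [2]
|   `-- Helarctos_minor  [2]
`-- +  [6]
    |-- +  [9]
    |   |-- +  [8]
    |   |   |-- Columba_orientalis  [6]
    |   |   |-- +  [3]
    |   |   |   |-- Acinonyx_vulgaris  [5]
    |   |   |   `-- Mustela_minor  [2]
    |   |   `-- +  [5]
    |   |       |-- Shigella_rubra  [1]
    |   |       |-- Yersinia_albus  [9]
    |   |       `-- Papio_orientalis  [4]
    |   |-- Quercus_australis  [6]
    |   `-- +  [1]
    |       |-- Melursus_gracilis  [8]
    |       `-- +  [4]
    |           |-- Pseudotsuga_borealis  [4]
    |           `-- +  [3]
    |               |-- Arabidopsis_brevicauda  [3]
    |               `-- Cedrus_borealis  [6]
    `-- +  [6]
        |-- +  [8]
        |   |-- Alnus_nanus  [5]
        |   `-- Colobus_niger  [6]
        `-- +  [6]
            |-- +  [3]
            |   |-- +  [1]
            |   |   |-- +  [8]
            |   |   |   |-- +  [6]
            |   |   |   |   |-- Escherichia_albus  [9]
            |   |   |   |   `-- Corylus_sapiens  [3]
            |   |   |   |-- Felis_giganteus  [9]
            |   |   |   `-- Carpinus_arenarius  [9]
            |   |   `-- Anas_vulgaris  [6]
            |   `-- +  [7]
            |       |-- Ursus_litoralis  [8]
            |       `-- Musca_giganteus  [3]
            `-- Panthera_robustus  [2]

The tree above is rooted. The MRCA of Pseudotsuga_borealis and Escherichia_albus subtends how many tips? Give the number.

21

The MRCA of Pseudotsuga_borealis and Escherichia_albus is the node subtending (((Columba_orientalis,(Acinonyx_vulgaris,Mustela_minor),(Shigella_rubra,Yersinia_albus,Papio_orientalis)),Quercus_australis,(Melursus_gracilis,(Pseudotsuga_borealis,(Arabidopsis_brevicauda,Cedrus_borealis)))),((Alnus_nanus,Colobus_niger),(((((Escherichia_albus,Corylus_sapiens),Felis_giganteus,Carpinus_arenarius),Anas_vulgaris),(Ursus_litoralis,Musca_giganteus)),Panthera_robustus))).
That clade contains 21 terminal taxa: Acinonyx_vulgaris, Alnus_nanus, Anas_vulgaris, Arabidopsis_brevicauda, Carpinus_arenarius, Cedrus_borealis, Colobus_niger, Columba_orientalis, Corylus_sapiens, Escherichia_albus, Felis_giganteus, Melursus_gracilis, Musca_giganteus, Mustela_minor, Panthera_robustus, Papio_orientalis, Pseudotsuga_borealis, Quercus_australis, Shigella_rubra, Ursus_litoralis, Yersinia_albus.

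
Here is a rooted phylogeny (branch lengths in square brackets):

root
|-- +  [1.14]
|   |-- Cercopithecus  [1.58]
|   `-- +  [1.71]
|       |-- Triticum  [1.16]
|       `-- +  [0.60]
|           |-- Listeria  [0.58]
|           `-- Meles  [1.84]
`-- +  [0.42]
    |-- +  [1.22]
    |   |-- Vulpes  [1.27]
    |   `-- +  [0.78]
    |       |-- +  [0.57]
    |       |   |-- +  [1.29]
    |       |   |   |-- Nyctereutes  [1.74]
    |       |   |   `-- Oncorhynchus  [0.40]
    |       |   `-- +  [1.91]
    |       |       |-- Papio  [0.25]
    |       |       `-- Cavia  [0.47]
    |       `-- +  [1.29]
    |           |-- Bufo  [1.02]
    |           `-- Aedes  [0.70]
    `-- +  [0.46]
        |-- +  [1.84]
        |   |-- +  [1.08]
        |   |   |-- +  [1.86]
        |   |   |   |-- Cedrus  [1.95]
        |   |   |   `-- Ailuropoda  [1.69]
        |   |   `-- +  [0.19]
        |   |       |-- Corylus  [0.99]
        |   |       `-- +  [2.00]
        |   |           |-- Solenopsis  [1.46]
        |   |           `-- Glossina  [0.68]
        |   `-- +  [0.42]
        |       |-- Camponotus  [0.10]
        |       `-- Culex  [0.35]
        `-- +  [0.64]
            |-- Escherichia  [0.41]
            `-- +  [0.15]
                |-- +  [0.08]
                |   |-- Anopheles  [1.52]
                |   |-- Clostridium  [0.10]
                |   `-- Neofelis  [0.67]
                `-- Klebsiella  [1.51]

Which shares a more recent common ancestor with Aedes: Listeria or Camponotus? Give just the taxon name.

Camponotus

The MRCA of Aedes and Camponotus subtends ((Vulpes,(((Nyctereutes,Oncorhynchus),(Papio,Cavia)),(Bufo,Aedes))),((((Cedrus,Ailuropoda),(Corylus,(Solenopsis,Glossina))),(Camponotus,Culex)),(Escherichia,((Anopheles,Clostridium,Neofelis),Klebsiella)))) (19 taxa).
The MRCA of Aedes and Listeria is the root, subtending the entire tree (23 taxa).
The first is nested inside the second, so Aedes shares a more recent common ancestor with Camponotus.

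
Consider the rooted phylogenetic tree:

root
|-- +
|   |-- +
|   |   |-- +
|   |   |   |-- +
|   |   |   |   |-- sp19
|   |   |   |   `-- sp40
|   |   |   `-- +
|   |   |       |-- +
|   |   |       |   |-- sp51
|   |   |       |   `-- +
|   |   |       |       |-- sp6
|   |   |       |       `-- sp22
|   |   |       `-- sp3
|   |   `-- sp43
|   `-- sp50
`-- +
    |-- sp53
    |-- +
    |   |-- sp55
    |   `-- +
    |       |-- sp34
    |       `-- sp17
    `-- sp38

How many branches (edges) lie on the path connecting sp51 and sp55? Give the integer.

The MRCA of sp51 and sp55 is the root of the tree.
From sp51 up to that node: 6 branches. From sp55 up to the same node: 3 branches. Total: 6 + 3 = 9.

9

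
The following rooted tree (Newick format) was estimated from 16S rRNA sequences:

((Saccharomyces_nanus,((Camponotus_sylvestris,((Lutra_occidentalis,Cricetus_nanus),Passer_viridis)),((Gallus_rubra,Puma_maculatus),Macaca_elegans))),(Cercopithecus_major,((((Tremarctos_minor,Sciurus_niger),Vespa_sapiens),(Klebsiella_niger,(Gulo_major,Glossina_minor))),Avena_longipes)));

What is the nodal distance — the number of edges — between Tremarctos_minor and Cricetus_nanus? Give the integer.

The MRCA of Tremarctos_minor and Cricetus_nanus is the root of the tree.
From Tremarctos_minor up to that node: 6 branches. From Cricetus_nanus up to the same node: 6 branches. Total: 6 + 6 = 12.

12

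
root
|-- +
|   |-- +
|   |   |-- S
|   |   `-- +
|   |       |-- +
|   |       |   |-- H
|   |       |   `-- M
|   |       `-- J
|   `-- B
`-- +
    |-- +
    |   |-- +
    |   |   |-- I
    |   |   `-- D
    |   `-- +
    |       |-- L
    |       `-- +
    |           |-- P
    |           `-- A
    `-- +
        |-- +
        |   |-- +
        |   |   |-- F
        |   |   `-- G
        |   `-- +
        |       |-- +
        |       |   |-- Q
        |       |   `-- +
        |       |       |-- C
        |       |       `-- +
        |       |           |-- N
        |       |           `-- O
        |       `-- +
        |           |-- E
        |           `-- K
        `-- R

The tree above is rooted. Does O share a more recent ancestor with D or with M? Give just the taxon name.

D

The MRCA of O and D subtends (((I,D),(L,(P,A))),(((F,G),((Q,(C,(N,O))),(E,K))),R)) (14 taxa).
The MRCA of O and M is the root, subtending the entire tree (19 taxa).
The first is nested inside the second, so O shares a more recent common ancestor with D.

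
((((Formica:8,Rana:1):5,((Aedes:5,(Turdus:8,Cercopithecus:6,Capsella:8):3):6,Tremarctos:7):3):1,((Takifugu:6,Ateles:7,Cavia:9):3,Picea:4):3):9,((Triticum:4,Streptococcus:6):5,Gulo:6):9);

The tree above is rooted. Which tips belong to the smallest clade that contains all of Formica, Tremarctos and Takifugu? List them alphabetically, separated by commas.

Aedes, Ateles, Capsella, Cavia, Cercopithecus, Formica, Picea, Rana, Takifugu, Tremarctos, Turdus

Tracing Formica: it sits inside (Formica,Rana).
Tracing Tremarctos: it sits inside ((Aedes,(Turdus,Cercopithecus,Capsella)),Tremarctos).
Tracing Takifugu: it sits inside (Takifugu,Ateles,Cavia).
The smallest clade enclosing all 3 is (((Formica,Rana),((Aedes,(Turdus,Cercopithecus,Capsella)),Tremarctos)),((Takifugu,Ateles,Cavia),Picea)); the answer is its 11 terminal taxa in alphabetical order.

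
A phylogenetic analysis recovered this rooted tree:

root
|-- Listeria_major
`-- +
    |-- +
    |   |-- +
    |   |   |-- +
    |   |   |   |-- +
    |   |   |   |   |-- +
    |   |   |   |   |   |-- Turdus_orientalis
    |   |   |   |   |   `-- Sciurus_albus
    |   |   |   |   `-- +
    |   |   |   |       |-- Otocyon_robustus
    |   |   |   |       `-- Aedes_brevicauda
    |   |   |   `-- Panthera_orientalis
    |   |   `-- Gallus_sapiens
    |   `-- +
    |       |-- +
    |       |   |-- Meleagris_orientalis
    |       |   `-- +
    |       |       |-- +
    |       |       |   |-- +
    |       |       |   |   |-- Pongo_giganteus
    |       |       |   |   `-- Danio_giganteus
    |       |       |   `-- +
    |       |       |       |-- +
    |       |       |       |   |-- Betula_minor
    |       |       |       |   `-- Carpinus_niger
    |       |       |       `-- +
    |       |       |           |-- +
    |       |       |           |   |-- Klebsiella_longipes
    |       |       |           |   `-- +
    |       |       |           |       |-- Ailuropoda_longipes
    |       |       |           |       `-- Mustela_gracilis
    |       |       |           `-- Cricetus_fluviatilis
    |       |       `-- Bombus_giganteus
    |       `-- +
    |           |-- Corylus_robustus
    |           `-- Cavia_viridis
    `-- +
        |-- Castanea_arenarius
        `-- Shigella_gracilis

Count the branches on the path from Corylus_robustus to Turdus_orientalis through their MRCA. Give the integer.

8

The MRCA of Corylus_robustus and Turdus_orientalis is the node subtending (((((Turdus_orientalis,Sciurus_albus),(Otocyon_robustus,Aedes_brevicauda)),Panthera_orientalis),Gallus_sapiens),((Meleagris_orientalis,(((Pongo_giganteus,Danio_giganteus),((Betula_minor,Carpinus_niger),((Klebsiella_longipes,(Ailuropoda_longipes,Mustela_gracilis)),Cricetus_fluviatilis))),Bombus_giganteus)),(Corylus_robustus,Cavia_viridis))).
From Corylus_robustus up to that node: 3 branches. From Turdus_orientalis up to the same node: 5 branches. Total: 3 + 5 = 8.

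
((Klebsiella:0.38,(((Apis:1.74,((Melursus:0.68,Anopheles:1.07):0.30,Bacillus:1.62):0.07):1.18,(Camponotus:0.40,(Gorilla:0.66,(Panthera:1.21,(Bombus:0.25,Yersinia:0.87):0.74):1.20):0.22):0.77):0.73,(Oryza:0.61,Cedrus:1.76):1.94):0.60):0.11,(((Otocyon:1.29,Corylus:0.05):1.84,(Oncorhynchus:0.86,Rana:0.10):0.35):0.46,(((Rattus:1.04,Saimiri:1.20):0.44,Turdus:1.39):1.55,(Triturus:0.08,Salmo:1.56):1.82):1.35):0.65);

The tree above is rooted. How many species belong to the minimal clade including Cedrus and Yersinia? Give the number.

11

The MRCA of Cedrus and Yersinia is the node subtending (((Apis,((Melursus,Anopheles),Bacillus)),(Camponotus,(Gorilla,(Panthera,(Bombus,Yersinia))))),(Oryza,Cedrus)).
That clade contains 11 terminal taxa: Anopheles, Apis, Bacillus, Bombus, Camponotus, Cedrus, Gorilla, Melursus, Oryza, Panthera, Yersinia.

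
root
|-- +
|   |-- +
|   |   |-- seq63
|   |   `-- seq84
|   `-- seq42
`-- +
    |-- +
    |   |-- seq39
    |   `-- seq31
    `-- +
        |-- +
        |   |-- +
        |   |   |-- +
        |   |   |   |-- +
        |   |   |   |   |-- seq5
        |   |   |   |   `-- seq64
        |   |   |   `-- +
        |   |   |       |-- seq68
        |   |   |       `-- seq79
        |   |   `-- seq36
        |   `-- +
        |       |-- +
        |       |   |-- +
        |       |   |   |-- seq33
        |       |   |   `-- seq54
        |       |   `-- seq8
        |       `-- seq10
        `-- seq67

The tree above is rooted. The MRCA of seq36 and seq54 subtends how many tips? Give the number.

The MRCA of seq36 and seq54 is the node subtending ((((seq5,seq64),(seq68,seq79)),seq36),(((seq33,seq54),seq8),seq10)).
That clade contains 9 terminal taxa: seq10, seq33, seq36, seq5, seq54, seq64, seq68, seq79, seq8.

9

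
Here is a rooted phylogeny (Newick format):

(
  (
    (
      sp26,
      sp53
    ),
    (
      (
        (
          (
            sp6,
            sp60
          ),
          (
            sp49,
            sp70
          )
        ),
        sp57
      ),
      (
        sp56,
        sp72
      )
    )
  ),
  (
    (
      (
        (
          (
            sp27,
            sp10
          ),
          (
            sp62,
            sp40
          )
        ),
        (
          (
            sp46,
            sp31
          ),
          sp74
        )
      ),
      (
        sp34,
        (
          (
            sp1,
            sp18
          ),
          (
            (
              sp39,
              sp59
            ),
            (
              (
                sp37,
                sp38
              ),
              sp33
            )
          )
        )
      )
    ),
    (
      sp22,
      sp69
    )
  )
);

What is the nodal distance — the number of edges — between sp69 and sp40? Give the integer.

The MRCA of sp69 and sp40 is the node subtending (((((sp27,sp10),(sp62,sp40)),((sp46,sp31),sp74)),(sp34,((sp1,sp18),((sp39,sp59),((sp37,sp38),sp33))))),(sp22,sp69)).
From sp69 up to that node: 2 branches. From sp40 up to the same node: 5 branches. Total: 2 + 5 = 7.

7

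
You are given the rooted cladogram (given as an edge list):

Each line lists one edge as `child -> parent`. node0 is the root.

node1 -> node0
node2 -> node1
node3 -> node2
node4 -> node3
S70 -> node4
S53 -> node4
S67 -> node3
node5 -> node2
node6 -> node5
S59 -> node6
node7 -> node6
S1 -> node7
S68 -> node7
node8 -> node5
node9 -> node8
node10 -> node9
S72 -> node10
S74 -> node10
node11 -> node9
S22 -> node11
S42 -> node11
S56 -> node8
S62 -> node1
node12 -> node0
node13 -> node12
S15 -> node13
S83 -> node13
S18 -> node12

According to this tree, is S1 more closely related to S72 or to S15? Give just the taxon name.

The MRCA of S1 and S72 subtends ((S59,(S1,S68)),(((S72,S74),(S22,S42)),S56)) (8 taxa).
The MRCA of S1 and S15 is the root, subtending the entire tree (15 taxa).
The first is nested inside the second, so S1 shares a more recent common ancestor with S72.

S72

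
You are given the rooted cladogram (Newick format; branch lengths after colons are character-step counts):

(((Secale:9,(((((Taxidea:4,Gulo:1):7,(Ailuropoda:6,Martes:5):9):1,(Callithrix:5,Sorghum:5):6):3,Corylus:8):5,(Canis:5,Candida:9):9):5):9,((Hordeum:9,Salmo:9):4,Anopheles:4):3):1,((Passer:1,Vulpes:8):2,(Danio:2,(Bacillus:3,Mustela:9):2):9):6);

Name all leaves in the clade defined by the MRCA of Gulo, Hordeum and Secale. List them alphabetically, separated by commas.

Ailuropoda, Anopheles, Callithrix, Candida, Canis, Corylus, Gulo, Hordeum, Martes, Salmo, Secale, Sorghum, Taxidea

Tracing Gulo: it sits inside (Taxidea,Gulo).
Tracing Hordeum: it sits inside (Hordeum,Salmo).
Tracing Secale: it sits inside (Secale,(((((Taxidea,Gulo),(Ailuropoda,Martes)),(Callithrix,Sorghum)),Corylus),(Canis,Candida))).
The smallest clade enclosing all 3 is ((Secale,(((((Taxidea,Gulo),(Ailuropoda,Martes)),(Callithrix,Sorghum)),Corylus),(Canis,Candida))),((Hordeum,Salmo),Anopheles)); the answer is its 13 terminal taxa in alphabetical order.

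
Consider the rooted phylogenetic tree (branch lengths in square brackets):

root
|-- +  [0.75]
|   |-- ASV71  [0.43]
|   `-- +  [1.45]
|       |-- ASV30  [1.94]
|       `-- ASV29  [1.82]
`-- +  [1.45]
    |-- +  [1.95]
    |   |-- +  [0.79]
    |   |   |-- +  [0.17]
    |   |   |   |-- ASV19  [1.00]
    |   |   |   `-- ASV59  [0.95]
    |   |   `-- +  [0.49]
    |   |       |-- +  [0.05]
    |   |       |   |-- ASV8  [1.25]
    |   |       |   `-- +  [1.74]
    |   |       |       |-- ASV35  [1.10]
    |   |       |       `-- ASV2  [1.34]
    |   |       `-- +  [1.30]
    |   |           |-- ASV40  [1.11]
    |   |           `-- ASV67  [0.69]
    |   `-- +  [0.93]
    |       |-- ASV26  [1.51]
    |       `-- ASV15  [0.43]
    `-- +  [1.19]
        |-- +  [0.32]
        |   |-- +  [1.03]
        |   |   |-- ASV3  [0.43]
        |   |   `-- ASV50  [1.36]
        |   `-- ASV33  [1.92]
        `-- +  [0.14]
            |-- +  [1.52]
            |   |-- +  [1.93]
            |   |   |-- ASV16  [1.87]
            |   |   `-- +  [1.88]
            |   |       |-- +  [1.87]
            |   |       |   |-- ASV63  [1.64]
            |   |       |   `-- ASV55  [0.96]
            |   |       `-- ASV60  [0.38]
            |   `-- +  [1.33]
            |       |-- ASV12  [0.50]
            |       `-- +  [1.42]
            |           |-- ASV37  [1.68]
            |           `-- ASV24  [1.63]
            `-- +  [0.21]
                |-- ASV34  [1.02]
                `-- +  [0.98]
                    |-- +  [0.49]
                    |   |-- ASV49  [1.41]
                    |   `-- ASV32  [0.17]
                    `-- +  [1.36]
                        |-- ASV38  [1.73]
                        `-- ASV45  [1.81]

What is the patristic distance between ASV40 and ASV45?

11.33

The path runs ASV40 → … → MRCA → … → ASV45; the MRCA is the node subtending ((((ASV19,ASV59),((ASV8,(ASV35,ASV2)),(ASV40,ASV67))),(ASV26,ASV15)),(((ASV3,ASV50),ASV33),(((ASV16,((ASV63,ASV55),ASV60)),(ASV12,(ASV37,ASV24))),(ASV34,((ASV49,ASV32),(ASV38,ASV45)))))).
Branch lengths along that path: 1.11 + 1.30 + 0.49 + 0.79 + 1.95 + 1.19 + 0.14 + 0.21 + 0.98 + 1.36 + 1.81 = 11.33.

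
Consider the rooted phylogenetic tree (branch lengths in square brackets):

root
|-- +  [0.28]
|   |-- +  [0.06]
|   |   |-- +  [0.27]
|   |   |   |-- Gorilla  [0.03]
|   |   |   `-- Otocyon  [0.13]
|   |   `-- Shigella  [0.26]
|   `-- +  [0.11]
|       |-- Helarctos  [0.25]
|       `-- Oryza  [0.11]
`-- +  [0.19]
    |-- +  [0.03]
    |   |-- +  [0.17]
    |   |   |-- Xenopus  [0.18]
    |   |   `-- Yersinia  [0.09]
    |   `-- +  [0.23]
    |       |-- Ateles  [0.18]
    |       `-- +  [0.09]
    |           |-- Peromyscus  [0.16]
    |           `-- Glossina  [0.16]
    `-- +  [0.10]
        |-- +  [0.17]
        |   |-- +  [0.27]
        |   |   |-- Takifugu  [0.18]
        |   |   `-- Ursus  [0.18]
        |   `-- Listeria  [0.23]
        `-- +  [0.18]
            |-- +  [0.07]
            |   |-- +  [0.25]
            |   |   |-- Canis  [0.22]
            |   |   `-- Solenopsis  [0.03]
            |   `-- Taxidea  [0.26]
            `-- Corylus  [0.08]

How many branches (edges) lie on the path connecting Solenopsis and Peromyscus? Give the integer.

9

The MRCA of Solenopsis and Peromyscus is the node subtending (((Xenopus,Yersinia),(Ateles,(Peromyscus,Glossina))),(((Takifugu,Ursus),Listeria),(((Canis,Solenopsis),Taxidea),Corylus))).
From Solenopsis up to that node: 5 branches. From Peromyscus up to the same node: 4 branches. Total: 5 + 4 = 9.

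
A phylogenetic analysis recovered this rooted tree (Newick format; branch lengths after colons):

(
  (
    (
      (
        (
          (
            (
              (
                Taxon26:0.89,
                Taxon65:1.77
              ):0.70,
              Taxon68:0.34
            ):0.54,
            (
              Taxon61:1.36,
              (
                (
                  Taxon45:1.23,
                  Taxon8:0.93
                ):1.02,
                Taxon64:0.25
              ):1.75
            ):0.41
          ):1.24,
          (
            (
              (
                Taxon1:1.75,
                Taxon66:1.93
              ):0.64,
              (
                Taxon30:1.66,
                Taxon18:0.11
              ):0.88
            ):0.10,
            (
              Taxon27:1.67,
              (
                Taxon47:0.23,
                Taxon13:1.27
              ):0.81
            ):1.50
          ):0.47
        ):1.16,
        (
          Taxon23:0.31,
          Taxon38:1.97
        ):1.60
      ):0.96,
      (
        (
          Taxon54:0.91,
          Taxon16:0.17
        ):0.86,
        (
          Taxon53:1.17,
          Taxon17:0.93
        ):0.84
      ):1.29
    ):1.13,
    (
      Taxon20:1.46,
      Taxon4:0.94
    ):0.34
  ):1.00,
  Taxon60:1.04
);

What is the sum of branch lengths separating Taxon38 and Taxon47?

The path runs Taxon38 → … → MRCA → … → Taxon47; the MRCA is the node subtending (((((Taxon26,Taxon65),Taxon68),(Taxon61,((Taxon45,Taxon8),Taxon64))),(((Taxon1,Taxon66),(Taxon30,Taxon18)),(Taxon27,(Taxon47,Taxon13)))),(Taxon23,Taxon38)).
Branch lengths along that path: 1.97 + 1.60 + 1.16 + 0.47 + 1.50 + 0.81 + 0.23 = 7.74.

7.74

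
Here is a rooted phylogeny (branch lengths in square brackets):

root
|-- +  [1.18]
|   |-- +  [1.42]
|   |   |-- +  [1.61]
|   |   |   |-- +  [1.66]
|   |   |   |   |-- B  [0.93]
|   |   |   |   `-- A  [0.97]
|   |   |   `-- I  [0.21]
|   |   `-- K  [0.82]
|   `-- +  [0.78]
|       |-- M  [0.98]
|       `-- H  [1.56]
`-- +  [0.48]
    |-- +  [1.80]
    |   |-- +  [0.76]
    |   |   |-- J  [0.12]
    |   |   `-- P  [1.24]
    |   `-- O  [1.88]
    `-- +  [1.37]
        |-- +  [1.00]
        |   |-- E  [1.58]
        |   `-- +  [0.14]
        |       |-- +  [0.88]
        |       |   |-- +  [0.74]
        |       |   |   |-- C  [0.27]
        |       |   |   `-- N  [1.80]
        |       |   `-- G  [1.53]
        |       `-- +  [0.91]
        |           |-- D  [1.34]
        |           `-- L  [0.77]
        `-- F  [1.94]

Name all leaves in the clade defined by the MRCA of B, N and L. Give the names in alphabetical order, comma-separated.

Tracing B: it sits inside (B,A).
Tracing N: it sits inside (C,N).
Tracing L: it sits inside (D,L).
The smallest clade enclosing all 3 is the whole tree (their MRCA is the root), so the answer is all 16 tips in alphabetical order.

A, B, C, D, E, F, G, H, I, J, K, L, M, N, O, P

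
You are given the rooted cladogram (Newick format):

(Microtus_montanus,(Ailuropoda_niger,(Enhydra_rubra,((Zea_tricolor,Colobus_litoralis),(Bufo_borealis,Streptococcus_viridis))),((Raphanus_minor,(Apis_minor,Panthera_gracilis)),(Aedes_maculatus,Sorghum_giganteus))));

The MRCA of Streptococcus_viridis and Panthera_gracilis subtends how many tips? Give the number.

The MRCA of Streptococcus_viridis and Panthera_gracilis is the node subtending (Ailuropoda_niger,(Enhydra_rubra,((Zea_tricolor,Colobus_litoralis),(Bufo_borealis,Streptococcus_viridis))),((Raphanus_minor,(Apis_minor,Panthera_gracilis)),(Aedes_maculatus,Sorghum_giganteus))).
That clade contains 11 terminal taxa: Aedes_maculatus, Ailuropoda_niger, Apis_minor, Bufo_borealis, Colobus_litoralis, Enhydra_rubra, Panthera_gracilis, Raphanus_minor, Sorghum_giganteus, Streptococcus_viridis, Zea_tricolor.

11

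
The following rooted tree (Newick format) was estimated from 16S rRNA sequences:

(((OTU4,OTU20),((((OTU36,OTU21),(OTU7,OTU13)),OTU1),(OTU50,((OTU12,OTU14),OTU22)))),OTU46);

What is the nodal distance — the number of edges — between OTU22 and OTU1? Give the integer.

5

The MRCA of OTU22 and OTU1 is the node subtending ((((OTU36,OTU21),(OTU7,OTU13)),OTU1),(OTU50,((OTU12,OTU14),OTU22))).
From OTU22 up to that node: 3 branches. From OTU1 up to the same node: 2 branches. Total: 3 + 2 = 5.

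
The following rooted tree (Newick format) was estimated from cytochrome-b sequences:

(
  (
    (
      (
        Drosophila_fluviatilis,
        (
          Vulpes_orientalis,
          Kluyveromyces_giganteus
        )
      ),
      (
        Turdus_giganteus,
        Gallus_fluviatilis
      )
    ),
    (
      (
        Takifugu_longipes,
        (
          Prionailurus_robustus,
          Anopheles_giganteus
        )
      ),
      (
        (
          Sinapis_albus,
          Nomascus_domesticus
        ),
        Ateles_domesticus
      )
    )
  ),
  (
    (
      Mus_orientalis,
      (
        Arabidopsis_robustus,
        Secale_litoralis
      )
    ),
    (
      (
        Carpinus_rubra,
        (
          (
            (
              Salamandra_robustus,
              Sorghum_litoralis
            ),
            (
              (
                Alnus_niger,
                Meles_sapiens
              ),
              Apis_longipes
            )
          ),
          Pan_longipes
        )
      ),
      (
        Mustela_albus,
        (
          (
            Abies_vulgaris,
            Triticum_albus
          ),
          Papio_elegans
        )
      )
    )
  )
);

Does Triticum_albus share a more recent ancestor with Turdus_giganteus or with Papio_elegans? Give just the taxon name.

The MRCA of Triticum_albus and Papio_elegans subtends ((Abies_vulgaris,Triticum_albus),Papio_elegans) (3 taxa).
The MRCA of Triticum_albus and Turdus_giganteus is the root, subtending the entire tree (25 taxa).
The first is nested inside the second, so Triticum_albus shares a more recent common ancestor with Papio_elegans.

Papio_elegans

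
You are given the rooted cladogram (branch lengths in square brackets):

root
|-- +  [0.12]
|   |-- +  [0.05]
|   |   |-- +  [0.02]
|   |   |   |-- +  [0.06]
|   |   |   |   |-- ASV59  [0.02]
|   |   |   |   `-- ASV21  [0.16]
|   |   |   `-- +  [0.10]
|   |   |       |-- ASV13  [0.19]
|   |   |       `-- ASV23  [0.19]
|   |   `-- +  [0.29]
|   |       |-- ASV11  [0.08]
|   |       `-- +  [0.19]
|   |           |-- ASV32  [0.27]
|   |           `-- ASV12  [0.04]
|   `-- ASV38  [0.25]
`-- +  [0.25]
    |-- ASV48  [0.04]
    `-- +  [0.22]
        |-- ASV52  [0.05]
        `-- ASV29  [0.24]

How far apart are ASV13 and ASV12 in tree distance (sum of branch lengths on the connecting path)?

The path runs ASV13 → … → MRCA → … → ASV12; the MRCA is the node subtending (((ASV59,ASV21),(ASV13,ASV23)),(ASV11,(ASV32,ASV12))).
Branch lengths along that path: 0.19 + 0.10 + 0.02 + 0.29 + 0.19 + 0.04 = 0.83.

0.83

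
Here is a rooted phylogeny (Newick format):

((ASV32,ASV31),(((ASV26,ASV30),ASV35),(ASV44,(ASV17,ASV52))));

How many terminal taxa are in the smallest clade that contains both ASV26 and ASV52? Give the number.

6

The MRCA of ASV26 and ASV52 is the node subtending (((ASV26,ASV30),ASV35),(ASV44,(ASV17,ASV52))).
That clade contains 6 terminal taxa: ASV17, ASV26, ASV30, ASV35, ASV44, ASV52.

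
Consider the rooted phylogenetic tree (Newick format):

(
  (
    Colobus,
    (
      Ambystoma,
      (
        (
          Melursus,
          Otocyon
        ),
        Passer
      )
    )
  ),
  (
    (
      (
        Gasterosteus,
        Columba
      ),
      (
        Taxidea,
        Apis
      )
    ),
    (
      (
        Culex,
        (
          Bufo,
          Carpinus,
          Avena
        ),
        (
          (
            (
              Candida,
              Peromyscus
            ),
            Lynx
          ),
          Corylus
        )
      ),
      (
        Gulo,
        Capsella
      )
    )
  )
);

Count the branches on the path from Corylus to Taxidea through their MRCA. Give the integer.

The MRCA of Corylus and Taxidea is the node subtending (((Gasterosteus,Columba),(Taxidea,Apis)),((Culex,(Bufo,Carpinus,Avena),(((Candida,Peromyscus),Lynx),Corylus)),(Gulo,Capsella))).
From Corylus up to that node: 4 branches. From Taxidea up to the same node: 3 branches. Total: 4 + 3 = 7.

7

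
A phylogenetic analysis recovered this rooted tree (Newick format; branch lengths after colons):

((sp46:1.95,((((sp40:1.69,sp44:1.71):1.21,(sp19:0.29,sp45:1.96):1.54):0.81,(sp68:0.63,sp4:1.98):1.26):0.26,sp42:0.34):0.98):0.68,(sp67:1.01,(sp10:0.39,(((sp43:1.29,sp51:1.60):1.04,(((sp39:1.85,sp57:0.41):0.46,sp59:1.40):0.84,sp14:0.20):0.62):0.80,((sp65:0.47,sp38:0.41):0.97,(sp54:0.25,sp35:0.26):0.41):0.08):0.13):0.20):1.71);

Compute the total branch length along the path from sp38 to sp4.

8.66

The path runs sp38 → … → MRCA → … → sp4; the MRCA is the root of the tree.
Branch lengths along that path: 0.41 + 0.97 + 0.08 + 0.13 + 0.20 + 1.71 + 0.68 + 0.98 + 0.26 + 1.26 + 1.98 = 8.66.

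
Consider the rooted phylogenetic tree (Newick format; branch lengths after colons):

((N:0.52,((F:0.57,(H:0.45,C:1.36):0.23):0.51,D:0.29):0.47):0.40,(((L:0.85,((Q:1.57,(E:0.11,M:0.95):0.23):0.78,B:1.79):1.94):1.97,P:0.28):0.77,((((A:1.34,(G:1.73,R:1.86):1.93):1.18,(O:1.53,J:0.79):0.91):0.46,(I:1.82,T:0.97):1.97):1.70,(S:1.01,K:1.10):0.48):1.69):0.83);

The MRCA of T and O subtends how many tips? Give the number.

7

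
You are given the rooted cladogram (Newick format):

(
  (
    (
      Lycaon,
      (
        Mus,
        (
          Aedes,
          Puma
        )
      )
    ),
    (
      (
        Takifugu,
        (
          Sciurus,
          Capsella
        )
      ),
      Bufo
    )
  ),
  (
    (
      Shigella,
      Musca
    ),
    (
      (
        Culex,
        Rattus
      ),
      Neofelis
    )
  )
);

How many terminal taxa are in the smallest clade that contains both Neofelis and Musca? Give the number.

5

The MRCA of Neofelis and Musca is the node subtending ((Shigella,Musca),((Culex,Rattus),Neofelis)).
That clade contains 5 terminal taxa: Culex, Musca, Neofelis, Rattus, Shigella.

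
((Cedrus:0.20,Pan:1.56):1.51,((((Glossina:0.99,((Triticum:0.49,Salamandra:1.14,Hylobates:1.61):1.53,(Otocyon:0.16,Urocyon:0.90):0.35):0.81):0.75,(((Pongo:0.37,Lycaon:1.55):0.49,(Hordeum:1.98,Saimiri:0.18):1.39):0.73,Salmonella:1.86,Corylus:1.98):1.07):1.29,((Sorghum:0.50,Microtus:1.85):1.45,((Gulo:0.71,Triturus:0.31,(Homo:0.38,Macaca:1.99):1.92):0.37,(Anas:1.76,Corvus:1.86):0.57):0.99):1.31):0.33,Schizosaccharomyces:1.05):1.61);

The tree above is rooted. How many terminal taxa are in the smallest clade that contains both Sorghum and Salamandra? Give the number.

20

The MRCA of Sorghum and Salamandra is the node subtending (((Glossina,((Triticum,Salamandra,Hylobates),(Otocyon,Urocyon))),(((Pongo,Lycaon),(Hordeum,Saimiri)),Salmonella,Corylus)),((Sorghum,Microtus),((Gulo,Triturus,(Homo,Macaca)),(Anas,Corvus)))).
That clade contains 20 terminal taxa: Anas, Corvus, Corylus, Glossina, Gulo, Homo, Hordeum, Hylobates, Lycaon, Macaca, Microtus, Otocyon, Pongo, Saimiri, Salamandra, Salmonella, Sorghum, Triticum, Triturus, Urocyon.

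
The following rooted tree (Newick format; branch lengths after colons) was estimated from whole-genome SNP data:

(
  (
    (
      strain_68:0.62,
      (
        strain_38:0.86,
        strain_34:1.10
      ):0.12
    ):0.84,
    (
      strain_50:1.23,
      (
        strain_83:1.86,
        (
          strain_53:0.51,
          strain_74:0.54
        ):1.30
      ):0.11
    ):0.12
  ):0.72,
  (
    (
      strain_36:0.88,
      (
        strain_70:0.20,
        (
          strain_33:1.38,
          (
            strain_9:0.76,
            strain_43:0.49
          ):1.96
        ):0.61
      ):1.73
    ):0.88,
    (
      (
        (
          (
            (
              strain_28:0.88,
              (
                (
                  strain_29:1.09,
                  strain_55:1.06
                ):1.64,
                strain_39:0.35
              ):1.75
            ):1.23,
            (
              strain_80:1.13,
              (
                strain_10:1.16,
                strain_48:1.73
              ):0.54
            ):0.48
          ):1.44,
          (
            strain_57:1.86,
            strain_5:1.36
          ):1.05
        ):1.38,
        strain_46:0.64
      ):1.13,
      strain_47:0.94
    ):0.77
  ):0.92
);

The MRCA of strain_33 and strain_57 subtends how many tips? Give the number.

16

The MRCA of strain_33 and strain_57 is the node subtending ((strain_36,(strain_70,(strain_33,(strain_9,strain_43)))),(((((strain_28,((strain_29,strain_55),strain_39)),(strain_80,(strain_10,strain_48))),(strain_57,strain_5)),strain_46),strain_47)).
That clade contains 16 terminal taxa: strain_10, strain_28, strain_29, strain_33, strain_36, strain_39, strain_43, strain_46, strain_47, strain_48, strain_5, strain_55, strain_57, strain_70, strain_80, strain_9.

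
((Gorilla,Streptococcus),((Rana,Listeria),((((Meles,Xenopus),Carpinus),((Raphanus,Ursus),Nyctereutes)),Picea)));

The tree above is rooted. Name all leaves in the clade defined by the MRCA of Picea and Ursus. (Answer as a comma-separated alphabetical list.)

Tracing Picea: it sits inside ((((Meles,Xenopus),Carpinus),((Raphanus,Ursus),Nyctereutes)),Picea).
Tracing Ursus: it sits inside (Raphanus,Ursus).
The smallest clade enclosing both is ((((Meles,Xenopus),Carpinus),((Raphanus,Ursus),Nyctereutes)),Picea); the answer is its 7 terminal taxa in alphabetical order.

Carpinus, Meles, Nyctereutes, Picea, Raphanus, Ursus, Xenopus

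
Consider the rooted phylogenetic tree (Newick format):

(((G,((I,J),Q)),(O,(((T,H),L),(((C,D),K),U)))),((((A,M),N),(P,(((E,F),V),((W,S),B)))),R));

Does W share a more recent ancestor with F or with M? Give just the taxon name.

F

The MRCA of W and F subtends (((E,F),V),((W,S),B)) (6 taxa).
The MRCA of W and M subtends (((A,M),N),(P,(((E,F),V),((W,S),B)))) (10 taxa).
The first is nested inside the second, so W shares a more recent common ancestor with F.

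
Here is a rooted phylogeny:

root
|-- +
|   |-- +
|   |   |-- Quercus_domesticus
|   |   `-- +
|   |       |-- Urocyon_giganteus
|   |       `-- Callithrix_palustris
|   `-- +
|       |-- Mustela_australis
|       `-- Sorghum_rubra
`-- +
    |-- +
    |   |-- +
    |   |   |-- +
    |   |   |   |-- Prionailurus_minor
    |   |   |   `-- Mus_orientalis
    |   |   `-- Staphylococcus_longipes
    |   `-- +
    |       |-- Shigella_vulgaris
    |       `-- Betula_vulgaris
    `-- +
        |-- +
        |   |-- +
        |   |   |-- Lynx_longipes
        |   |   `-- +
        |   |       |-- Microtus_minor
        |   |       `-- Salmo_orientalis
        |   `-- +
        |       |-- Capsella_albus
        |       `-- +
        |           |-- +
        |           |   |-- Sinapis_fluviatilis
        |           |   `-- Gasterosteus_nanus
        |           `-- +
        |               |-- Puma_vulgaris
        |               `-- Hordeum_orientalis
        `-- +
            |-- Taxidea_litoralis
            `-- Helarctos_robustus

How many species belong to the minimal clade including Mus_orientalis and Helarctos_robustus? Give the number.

15

The MRCA of Mus_orientalis and Helarctos_robustus is the node subtending ((((Prionailurus_minor,Mus_orientalis),Staphylococcus_longipes),(Shigella_vulgaris,Betula_vulgaris)),(((Lynx_longipes,(Microtus_minor,Salmo_orientalis)),(Capsella_albus,((Sinapis_fluviatilis,Gasterosteus_nanus),(Puma_vulgaris,Hordeum_orientalis)))),(Taxidea_litoralis,Helarctos_robustus))).
That clade contains 15 terminal taxa: Betula_vulgaris, Capsella_albus, Gasterosteus_nanus, Helarctos_robustus, Hordeum_orientalis, Lynx_longipes, Microtus_minor, Mus_orientalis, Prionailurus_minor, Puma_vulgaris, Salmo_orientalis, Shigella_vulgaris, Sinapis_fluviatilis, Staphylococcus_longipes, Taxidea_litoralis.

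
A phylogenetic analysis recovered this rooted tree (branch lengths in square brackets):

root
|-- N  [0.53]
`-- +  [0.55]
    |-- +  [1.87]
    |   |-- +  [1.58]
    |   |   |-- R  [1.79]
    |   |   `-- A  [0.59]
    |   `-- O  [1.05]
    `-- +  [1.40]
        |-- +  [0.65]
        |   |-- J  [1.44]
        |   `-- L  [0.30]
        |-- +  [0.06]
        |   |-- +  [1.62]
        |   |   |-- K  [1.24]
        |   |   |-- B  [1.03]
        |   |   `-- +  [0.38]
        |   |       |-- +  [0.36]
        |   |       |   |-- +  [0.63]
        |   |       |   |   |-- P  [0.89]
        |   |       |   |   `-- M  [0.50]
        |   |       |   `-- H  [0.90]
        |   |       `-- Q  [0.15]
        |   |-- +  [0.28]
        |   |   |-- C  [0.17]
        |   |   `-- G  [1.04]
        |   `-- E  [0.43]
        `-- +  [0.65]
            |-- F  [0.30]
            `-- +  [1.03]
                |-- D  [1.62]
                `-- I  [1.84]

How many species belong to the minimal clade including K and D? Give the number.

14

The MRCA of K and D is the node subtending ((J,L),((K,B,(((P,M),H),Q)),(C,G),E),(F,(D,I))).
That clade contains 14 terminal taxa: B, C, D, E, F, G, H, I, J, K, L, M, P, Q.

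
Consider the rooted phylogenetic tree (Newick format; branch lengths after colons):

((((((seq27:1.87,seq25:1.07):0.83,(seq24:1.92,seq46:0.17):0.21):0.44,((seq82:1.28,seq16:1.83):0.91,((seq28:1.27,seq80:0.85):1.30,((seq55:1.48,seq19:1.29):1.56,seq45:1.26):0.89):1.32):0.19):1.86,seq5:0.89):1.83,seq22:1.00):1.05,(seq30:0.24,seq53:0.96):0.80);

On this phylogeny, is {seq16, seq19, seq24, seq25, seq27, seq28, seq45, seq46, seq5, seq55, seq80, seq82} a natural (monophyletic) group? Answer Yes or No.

The most recent common ancestor of these taxa subtends ((((seq27,seq25),(seq24,seq46)),((seq82,seq16),((seq28,seq80),((seq55,seq19),seq45)))),seq5).
That clade has exactly 12 tips — every listed taxon and nothing else — so the group is monophyletic.

Yes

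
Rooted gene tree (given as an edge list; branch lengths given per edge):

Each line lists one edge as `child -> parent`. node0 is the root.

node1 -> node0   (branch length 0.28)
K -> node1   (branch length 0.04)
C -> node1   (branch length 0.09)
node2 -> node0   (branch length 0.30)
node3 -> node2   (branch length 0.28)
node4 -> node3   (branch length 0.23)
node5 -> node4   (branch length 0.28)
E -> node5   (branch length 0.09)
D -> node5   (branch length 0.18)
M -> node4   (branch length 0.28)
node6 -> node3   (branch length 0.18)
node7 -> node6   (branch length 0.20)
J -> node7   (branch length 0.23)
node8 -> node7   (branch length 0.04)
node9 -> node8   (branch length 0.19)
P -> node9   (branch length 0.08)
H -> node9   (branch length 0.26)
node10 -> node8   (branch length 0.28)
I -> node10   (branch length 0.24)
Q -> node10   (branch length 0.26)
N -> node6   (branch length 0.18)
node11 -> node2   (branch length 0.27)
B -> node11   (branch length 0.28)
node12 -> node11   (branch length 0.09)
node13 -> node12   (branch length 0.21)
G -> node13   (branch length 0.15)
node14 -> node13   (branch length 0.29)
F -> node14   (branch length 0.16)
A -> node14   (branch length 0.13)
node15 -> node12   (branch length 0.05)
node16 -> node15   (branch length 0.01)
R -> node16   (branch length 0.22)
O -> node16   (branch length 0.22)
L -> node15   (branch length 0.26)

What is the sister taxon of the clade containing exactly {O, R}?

L

The clade containing exactly {O, R} attaches to the tree at the node subtending ((R,O),L).
The other lineage descending from that same node — the sister group — is the single tip L.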